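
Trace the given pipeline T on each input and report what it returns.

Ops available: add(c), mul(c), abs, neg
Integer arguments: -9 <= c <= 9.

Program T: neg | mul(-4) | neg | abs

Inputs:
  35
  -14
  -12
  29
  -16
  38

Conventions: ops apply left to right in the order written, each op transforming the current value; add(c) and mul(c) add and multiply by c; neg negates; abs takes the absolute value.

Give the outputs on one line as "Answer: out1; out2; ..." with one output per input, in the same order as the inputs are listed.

140; 56; 48; 116; 64; 152

Execution, op by op:
  35 -> -35 -> 140 -> -140 -> 140
  -14 -> 14 -> -56 -> 56 -> 56
  -12 -> 12 -> -48 -> 48 -> 48
  29 -> -29 -> 116 -> -116 -> 116
  -16 -> 16 -> -64 -> 64 -> 64
  38 -> -38 -> 152 -> -152 -> 152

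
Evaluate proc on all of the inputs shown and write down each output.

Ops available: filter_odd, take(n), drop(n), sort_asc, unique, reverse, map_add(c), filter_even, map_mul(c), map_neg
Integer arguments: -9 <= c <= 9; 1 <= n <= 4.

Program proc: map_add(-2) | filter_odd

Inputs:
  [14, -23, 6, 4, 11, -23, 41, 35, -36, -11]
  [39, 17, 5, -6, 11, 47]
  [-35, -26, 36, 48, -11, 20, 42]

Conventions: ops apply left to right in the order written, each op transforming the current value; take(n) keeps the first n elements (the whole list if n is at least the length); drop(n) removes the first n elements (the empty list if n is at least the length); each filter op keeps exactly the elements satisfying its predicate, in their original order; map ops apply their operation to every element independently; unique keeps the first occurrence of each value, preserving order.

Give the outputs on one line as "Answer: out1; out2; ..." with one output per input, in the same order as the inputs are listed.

Execution, op by op:
  [14, -23, 6, 4, 11, -23, 41, 35, -36, -11] -> [12, -25, 4, 2, 9, -25, 39, 33, -38, -13] -> [-25, 9, -25, 39, 33, -13]
  [39, 17, 5, -6, 11, 47] -> [37, 15, 3, -8, 9, 45] -> [37, 15, 3, 9, 45]
  [-35, -26, 36, 48, -11, 20, 42] -> [-37, -28, 34, 46, -13, 18, 40] -> [-37, -13]

[-25, 9, -25, 39, 33, -13]; [37, 15, 3, 9, 45]; [-37, -13]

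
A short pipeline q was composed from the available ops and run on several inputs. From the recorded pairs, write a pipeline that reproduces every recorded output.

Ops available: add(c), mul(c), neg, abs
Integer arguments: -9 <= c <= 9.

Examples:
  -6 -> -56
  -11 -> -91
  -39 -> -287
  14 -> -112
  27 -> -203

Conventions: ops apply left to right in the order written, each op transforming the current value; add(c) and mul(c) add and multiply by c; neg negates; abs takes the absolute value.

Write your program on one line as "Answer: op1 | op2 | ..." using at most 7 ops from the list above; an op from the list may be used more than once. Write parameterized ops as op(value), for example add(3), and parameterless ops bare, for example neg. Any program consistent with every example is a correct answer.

neg | abs | neg | add(-2) | mul(-7) | neg

Check, running the answer program on each example:
  -6 -> 6 -> 6 -> -6 -> -8 -> 56 -> -56
  -11 -> 11 -> 11 -> -11 -> -13 -> 91 -> -91
  -39 -> 39 -> 39 -> -39 -> -41 -> 287 -> -287
  14 -> -14 -> 14 -> -14 -> -16 -> 112 -> -112
  27 -> -27 -> 27 -> -27 -> -29 -> 203 -> -203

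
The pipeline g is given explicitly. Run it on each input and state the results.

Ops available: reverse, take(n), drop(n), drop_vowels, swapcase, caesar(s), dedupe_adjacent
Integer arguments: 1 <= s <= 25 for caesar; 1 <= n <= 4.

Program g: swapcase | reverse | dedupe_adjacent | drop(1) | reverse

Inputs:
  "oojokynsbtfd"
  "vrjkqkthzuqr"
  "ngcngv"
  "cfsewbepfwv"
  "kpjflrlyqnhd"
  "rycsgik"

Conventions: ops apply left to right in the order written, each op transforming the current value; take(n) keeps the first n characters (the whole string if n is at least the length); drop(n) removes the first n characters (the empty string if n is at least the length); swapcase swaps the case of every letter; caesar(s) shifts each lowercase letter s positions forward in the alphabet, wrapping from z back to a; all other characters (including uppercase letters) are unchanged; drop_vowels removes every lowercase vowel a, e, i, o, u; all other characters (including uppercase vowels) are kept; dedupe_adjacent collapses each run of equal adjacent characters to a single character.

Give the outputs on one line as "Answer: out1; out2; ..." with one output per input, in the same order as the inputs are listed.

Execution, op by op:
  "oojokynsbtfd" -> "OOJOKYNSBTFD" -> "DFTBSNYKOJOO" -> "DFTBSNYKOJO" -> "FTBSNYKOJO" -> "OJOKYNSBTF"
  "vrjkqkthzuqr" -> "VRJKQKTHZUQR" -> "RQUZHTKQKJRV" -> "RQUZHTKQKJRV" -> "QUZHTKQKJRV" -> "VRJKQKTHZUQ"
  "ngcngv" -> "NGCNGV" -> "VGNCGN" -> "VGNCGN" -> "GNCGN" -> "NGCNG"
  "cfsewbepfwv" -> "CFSEWBEPFWV" -> "VWFPEBWESFC" -> "VWFPEBWESFC" -> "WFPEBWESFC" -> "CFSEWBEPFW"
  "kpjflrlyqnhd" -> "KPJFLRLYQNHD" -> "DHNQYLRLFJPK" -> "DHNQYLRLFJPK" -> "HNQYLRLFJPK" -> "KPJFLRLYQNH"
  "rycsgik" -> "RYCSGIK" -> "KIGSCYR" -> "KIGSCYR" -> "IGSCYR" -> "RYCSGI"

"OJOKYNSBTF"; "VRJKQKTHZUQ"; "NGCNG"; "CFSEWBEPFW"; "KPJFLRLYQNH"; "RYCSGI"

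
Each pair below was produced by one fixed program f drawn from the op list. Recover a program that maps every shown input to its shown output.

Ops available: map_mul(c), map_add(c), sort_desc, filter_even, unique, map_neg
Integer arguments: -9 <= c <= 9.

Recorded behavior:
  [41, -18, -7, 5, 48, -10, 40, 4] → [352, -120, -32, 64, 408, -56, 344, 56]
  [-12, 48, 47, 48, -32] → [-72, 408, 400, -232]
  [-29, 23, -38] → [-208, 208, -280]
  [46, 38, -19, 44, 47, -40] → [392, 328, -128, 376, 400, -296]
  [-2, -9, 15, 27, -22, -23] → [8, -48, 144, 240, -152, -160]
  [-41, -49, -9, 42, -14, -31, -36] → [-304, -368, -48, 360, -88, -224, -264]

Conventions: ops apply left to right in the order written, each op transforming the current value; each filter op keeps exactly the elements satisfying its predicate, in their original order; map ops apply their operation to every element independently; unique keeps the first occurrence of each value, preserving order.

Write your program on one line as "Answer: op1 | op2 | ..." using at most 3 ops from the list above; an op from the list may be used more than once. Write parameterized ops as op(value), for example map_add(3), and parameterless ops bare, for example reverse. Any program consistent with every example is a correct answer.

unique | map_add(3) | map_mul(8)

Check, running the answer program on each example:
  [41, -18, -7, 5, 48, -10, 40, 4] -> [41, -18, -7, 5, 48, -10, 40, 4] -> [44, -15, -4, 8, 51, -7, 43, 7] -> [352, -120, -32, 64, 408, -56, 344, 56]
  [-12, 48, 47, 48, -32] -> [-12, 48, 47, -32] -> [-9, 51, 50, -29] -> [-72, 408, 400, -232]
  [-29, 23, -38] -> [-29, 23, -38] -> [-26, 26, -35] -> [-208, 208, -280]
  [46, 38, -19, 44, 47, -40] -> [46, 38, -19, 44, 47, -40] -> [49, 41, -16, 47, 50, -37] -> [392, 328, -128, 376, 400, -296]
  [-2, -9, 15, 27, -22, -23] -> [-2, -9, 15, 27, -22, -23] -> [1, -6, 18, 30, -19, -20] -> [8, -48, 144, 240, -152, -160]
  [-41, -49, -9, 42, -14, -31, -36] -> [-41, -49, -9, 42, -14, -31, -36] -> [-38, -46, -6, 45, -11, -28, -33] -> [-304, -368, -48, 360, -88, -224, -264]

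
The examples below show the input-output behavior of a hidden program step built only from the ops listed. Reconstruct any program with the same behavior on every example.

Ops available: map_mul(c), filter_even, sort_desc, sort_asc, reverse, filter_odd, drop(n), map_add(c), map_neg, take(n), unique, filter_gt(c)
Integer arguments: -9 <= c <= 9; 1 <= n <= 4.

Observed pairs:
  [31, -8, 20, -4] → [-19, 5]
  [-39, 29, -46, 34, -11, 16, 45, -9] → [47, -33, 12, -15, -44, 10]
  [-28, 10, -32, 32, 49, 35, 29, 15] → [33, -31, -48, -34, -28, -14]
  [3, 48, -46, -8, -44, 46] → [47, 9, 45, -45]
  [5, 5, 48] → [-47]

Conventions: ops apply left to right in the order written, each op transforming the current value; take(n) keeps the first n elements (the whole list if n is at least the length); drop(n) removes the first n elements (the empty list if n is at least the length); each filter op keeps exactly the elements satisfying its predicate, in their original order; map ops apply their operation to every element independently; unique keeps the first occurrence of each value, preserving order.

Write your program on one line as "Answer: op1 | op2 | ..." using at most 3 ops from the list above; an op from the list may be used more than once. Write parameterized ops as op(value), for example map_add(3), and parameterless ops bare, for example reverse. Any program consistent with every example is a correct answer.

drop(2) | map_add(-1) | map_neg

Check, running the answer program on each example:
  [31, -8, 20, -4] -> [20, -4] -> [19, -5] -> [-19, 5]
  [-39, 29, -46, 34, -11, 16, 45, -9] -> [-46, 34, -11, 16, 45, -9] -> [-47, 33, -12, 15, 44, -10] -> [47, -33, 12, -15, -44, 10]
  [-28, 10, -32, 32, 49, 35, 29, 15] -> [-32, 32, 49, 35, 29, 15] -> [-33, 31, 48, 34, 28, 14] -> [33, -31, -48, -34, -28, -14]
  [3, 48, -46, -8, -44, 46] -> [-46, -8, -44, 46] -> [-47, -9, -45, 45] -> [47, 9, 45, -45]
  [5, 5, 48] -> [48] -> [47] -> [-47]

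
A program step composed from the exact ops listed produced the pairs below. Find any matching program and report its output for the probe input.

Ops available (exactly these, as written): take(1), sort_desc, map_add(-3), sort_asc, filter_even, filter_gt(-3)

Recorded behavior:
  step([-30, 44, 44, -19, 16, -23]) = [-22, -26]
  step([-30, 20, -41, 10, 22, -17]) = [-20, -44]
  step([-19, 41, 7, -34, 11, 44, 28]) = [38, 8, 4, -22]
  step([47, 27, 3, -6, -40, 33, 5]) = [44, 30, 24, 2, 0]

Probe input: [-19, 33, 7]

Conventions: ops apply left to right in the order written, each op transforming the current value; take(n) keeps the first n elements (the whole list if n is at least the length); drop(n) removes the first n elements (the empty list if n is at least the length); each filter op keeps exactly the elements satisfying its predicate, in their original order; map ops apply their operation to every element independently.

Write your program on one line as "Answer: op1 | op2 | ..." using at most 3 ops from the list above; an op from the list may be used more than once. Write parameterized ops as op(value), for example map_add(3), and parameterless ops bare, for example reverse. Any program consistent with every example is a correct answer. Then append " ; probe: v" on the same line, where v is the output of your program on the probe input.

map_add(-3) | sort_desc | filter_even ; probe: [30, 4, -22]

Check, running the answer program on each example:
  [-30, 44, 44, -19, 16, -23] -> [-33, 41, 41, -22, 13, -26] -> [41, 41, 13, -22, -26, -33] -> [-22, -26]
  [-30, 20, -41, 10, 22, -17] -> [-33, 17, -44, 7, 19, -20] -> [19, 17, 7, -20, -33, -44] -> [-20, -44]
  [-19, 41, 7, -34, 11, 44, 28] -> [-22, 38, 4, -37, 8, 41, 25] -> [41, 38, 25, 8, 4, -22, -37] -> [38, 8, 4, -22]
  [47, 27, 3, -6, -40, 33, 5] -> [44, 24, 0, -9, -43, 30, 2] -> [44, 30, 24, 2, 0, -9, -43] -> [44, 30, 24, 2, 0]
  probe: [-19, 33, 7] -> [-22, 30, 4] -> [30, 4, -22] -> [30, 4, -22]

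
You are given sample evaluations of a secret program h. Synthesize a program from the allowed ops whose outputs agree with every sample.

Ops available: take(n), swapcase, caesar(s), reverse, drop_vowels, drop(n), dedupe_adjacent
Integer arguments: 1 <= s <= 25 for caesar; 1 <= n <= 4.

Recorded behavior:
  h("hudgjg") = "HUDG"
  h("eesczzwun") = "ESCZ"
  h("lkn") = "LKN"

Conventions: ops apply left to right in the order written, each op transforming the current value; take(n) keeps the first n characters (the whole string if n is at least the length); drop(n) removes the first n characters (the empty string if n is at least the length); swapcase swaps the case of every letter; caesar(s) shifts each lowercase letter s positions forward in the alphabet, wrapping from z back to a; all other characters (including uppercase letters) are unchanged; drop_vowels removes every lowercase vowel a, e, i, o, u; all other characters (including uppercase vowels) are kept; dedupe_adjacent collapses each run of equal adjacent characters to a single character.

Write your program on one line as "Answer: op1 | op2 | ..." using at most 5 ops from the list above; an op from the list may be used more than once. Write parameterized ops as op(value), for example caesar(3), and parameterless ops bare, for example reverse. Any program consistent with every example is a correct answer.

reverse | dedupe_adjacent | reverse | swapcase | take(4)

Check, running the answer program on each example:
  "hudgjg" -> "gjgduh" -> "gjgduh" -> "hudgjg" -> "HUDGJG" -> "HUDG"
  "eesczzwun" -> "nuwzzcsee" -> "nuwzcse" -> "esczwun" -> "ESCZWUN" -> "ESCZ"
  "lkn" -> "nkl" -> "nkl" -> "lkn" -> "LKN" -> "LKN"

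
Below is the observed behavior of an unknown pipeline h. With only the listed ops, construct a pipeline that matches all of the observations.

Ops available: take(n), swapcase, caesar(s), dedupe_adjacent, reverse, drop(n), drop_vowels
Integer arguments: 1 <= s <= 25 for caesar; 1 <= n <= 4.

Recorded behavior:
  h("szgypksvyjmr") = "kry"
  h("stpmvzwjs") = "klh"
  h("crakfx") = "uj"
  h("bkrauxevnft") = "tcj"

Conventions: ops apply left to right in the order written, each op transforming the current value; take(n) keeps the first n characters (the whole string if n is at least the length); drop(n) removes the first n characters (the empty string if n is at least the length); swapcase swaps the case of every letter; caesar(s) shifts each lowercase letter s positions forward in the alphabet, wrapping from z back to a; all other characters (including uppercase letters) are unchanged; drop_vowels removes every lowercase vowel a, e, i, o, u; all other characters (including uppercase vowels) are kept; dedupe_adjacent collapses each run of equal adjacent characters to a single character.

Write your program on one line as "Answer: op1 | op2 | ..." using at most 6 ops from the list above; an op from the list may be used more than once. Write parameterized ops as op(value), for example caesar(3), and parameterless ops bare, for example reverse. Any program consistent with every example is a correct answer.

swapcase | take(3) | swapcase | drop_vowels | caesar(18)

Check, running the answer program on each example:
  "szgypksvyjmr" -> "SZGYPKSVYJMR" -> "SZG" -> "szg" -> "szg" -> "kry"
  "stpmvzwjs" -> "STPMVZWJS" -> "STP" -> "stp" -> "stp" -> "klh"
  "crakfx" -> "CRAKFX" -> "CRA" -> "cra" -> "cr" -> "uj"
  "bkrauxevnft" -> "BKRAUXEVNFT" -> "BKR" -> "bkr" -> "bkr" -> "tcj"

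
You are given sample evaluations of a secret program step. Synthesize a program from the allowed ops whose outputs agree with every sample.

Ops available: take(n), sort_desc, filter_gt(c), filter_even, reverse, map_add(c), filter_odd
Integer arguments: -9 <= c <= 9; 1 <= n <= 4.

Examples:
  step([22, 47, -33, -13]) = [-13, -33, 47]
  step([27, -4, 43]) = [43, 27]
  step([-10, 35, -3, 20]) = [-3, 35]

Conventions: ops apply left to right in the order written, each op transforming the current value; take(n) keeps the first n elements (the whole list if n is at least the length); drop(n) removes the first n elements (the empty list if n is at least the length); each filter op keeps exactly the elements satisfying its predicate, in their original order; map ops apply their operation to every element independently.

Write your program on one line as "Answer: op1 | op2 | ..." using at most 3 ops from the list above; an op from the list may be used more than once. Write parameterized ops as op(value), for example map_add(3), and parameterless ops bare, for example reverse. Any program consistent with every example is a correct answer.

reverse | filter_odd

Check, running the answer program on each example:
  [22, 47, -33, -13] -> [-13, -33, 47, 22] -> [-13, -33, 47]
  [27, -4, 43] -> [43, -4, 27] -> [43, 27]
  [-10, 35, -3, 20] -> [20, -3, 35, -10] -> [-3, 35]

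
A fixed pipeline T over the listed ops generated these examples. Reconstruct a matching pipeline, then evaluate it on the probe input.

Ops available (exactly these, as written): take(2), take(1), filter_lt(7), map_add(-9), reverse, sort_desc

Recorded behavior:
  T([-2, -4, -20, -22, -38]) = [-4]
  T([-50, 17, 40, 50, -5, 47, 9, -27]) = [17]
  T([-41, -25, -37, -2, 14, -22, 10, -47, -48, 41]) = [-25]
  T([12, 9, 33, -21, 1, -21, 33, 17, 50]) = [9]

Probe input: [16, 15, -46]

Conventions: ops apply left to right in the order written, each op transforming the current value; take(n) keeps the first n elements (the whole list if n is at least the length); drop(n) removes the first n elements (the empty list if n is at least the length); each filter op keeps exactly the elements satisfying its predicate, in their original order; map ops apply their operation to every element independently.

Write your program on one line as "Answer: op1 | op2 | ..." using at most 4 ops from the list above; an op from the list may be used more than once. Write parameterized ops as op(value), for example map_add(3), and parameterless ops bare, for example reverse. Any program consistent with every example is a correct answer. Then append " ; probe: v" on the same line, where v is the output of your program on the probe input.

take(2) | reverse | take(1) ; probe: [15]

Check, running the answer program on each example:
  [-2, -4, -20, -22, -38] -> [-2, -4] -> [-4, -2] -> [-4]
  [-50, 17, 40, 50, -5, 47, 9, -27] -> [-50, 17] -> [17, -50] -> [17]
  [-41, -25, -37, -2, 14, -22, 10, -47, -48, 41] -> [-41, -25] -> [-25, -41] -> [-25]
  [12, 9, 33, -21, 1, -21, 33, 17, 50] -> [12, 9] -> [9, 12] -> [9]
  probe: [16, 15, -46] -> [16, 15] -> [15, 16] -> [15]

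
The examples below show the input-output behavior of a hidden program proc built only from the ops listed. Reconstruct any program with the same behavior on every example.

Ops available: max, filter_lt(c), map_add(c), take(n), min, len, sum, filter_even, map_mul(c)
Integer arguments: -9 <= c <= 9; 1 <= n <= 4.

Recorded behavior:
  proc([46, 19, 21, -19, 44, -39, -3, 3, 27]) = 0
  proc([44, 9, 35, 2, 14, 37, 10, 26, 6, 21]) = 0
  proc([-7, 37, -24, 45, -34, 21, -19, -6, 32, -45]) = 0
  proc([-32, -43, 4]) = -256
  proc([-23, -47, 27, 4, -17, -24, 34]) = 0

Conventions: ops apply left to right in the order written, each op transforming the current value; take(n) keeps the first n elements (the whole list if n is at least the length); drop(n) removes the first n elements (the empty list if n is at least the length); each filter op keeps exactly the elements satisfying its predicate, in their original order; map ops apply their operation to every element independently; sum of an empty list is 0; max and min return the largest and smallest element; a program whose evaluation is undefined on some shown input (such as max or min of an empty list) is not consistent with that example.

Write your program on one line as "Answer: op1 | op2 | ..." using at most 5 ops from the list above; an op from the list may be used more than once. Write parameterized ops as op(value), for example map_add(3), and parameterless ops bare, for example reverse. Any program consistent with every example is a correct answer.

take(2) | filter_even | filter_lt(-8) | map_mul(8) | sum

Check, running the answer program on each example:
  [46, 19, 21, -19, 44, -39, -3, 3, 27] -> [46, 19] -> [46] -> [] -> [] -> 0
  [44, 9, 35, 2, 14, 37, 10, 26, 6, 21] -> [44, 9] -> [44] -> [] -> [] -> 0
  [-7, 37, -24, 45, -34, 21, -19, -6, 32, -45] -> [-7, 37] -> [] -> [] -> [] -> 0
  [-32, -43, 4] -> [-32, -43] -> [-32] -> [-32] -> [-256] -> -256
  [-23, -47, 27, 4, -17, -24, 34] -> [-23, -47] -> [] -> [] -> [] -> 0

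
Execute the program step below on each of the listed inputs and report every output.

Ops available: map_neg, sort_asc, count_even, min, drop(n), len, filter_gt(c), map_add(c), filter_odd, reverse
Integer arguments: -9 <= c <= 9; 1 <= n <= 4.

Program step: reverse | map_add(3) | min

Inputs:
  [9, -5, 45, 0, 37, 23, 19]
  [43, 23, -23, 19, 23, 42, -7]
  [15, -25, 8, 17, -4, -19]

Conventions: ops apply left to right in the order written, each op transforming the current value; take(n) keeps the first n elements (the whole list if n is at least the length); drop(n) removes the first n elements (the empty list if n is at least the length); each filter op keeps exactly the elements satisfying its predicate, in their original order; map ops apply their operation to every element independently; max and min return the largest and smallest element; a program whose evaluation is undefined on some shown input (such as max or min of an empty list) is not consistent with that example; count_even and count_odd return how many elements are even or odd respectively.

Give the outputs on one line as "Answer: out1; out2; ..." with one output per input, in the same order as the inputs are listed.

Execution, op by op:
  [9, -5, 45, 0, 37, 23, 19] -> [19, 23, 37, 0, 45, -5, 9] -> [22, 26, 40, 3, 48, -2, 12] -> -2
  [43, 23, -23, 19, 23, 42, -7] -> [-7, 42, 23, 19, -23, 23, 43] -> [-4, 45, 26, 22, -20, 26, 46] -> -20
  [15, -25, 8, 17, -4, -19] -> [-19, -4, 17, 8, -25, 15] -> [-16, -1, 20, 11, -22, 18] -> -22

-2; -20; -22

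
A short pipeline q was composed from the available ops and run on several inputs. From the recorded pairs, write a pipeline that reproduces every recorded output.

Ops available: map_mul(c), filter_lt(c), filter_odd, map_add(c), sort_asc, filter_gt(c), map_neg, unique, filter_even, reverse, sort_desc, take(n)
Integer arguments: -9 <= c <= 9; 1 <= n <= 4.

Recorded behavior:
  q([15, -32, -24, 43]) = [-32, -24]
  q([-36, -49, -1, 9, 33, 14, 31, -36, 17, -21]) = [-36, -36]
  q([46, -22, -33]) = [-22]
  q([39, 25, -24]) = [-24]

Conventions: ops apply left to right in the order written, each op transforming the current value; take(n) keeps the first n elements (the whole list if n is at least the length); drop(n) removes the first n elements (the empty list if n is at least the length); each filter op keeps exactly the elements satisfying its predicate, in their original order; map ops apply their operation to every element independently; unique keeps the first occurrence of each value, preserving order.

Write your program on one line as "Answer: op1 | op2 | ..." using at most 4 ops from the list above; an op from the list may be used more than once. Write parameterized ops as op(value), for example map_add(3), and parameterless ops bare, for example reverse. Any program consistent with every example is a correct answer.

reverse | filter_even | sort_asc | filter_lt(6)

Check, running the answer program on each example:
  [15, -32, -24, 43] -> [43, -24, -32, 15] -> [-24, -32] -> [-32, -24] -> [-32, -24]
  [-36, -49, -1, 9, 33, 14, 31, -36, 17, -21] -> [-21, 17, -36, 31, 14, 33, 9, -1, -49, -36] -> [-36, 14, -36] -> [-36, -36, 14] -> [-36, -36]
  [46, -22, -33] -> [-33, -22, 46] -> [-22, 46] -> [-22, 46] -> [-22]
  [39, 25, -24] -> [-24, 25, 39] -> [-24] -> [-24] -> [-24]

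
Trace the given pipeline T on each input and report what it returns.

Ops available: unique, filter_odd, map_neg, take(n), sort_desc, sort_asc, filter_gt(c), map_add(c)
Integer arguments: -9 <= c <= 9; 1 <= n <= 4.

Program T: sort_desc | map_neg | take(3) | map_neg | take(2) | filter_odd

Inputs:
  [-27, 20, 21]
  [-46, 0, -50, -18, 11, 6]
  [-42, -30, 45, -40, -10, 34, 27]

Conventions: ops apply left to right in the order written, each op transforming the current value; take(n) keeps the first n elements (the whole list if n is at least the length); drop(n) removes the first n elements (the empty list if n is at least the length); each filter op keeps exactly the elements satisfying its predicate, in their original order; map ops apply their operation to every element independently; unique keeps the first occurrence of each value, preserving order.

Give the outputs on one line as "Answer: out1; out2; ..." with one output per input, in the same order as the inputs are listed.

Execution, op by op:
  [-27, 20, 21] -> [21, 20, -27] -> [-21, -20, 27] -> [-21, -20, 27] -> [21, 20, -27] -> [21, 20] -> [21]
  [-46, 0, -50, -18, 11, 6] -> [11, 6, 0, -18, -46, -50] -> [-11, -6, 0, 18, 46, 50] -> [-11, -6, 0] -> [11, 6, 0] -> [11, 6] -> [11]
  [-42, -30, 45, -40, -10, 34, 27] -> [45, 34, 27, -10, -30, -40, -42] -> [-45, -34, -27, 10, 30, 40, 42] -> [-45, -34, -27] -> [45, 34, 27] -> [45, 34] -> [45]

[21]; [11]; [45]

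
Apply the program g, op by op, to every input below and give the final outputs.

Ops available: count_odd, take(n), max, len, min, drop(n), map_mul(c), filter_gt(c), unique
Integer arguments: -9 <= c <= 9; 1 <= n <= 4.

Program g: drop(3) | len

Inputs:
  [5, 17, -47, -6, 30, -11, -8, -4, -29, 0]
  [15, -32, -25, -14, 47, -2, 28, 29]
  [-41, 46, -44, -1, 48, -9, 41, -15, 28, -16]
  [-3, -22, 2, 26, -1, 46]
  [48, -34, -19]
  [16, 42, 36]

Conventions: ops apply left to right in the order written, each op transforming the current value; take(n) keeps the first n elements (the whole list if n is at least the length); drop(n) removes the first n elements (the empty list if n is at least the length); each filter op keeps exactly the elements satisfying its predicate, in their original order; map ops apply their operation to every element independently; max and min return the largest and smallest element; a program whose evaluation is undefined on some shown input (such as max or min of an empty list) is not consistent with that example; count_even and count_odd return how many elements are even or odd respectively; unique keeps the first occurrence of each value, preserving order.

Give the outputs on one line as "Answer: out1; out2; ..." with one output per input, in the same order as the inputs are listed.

Execution, op by op:
  [5, 17, -47, -6, 30, -11, -8, -4, -29, 0] -> [-6, 30, -11, -8, -4, -29, 0] -> 7
  [15, -32, -25, -14, 47, -2, 28, 29] -> [-14, 47, -2, 28, 29] -> 5
  [-41, 46, -44, -1, 48, -9, 41, -15, 28, -16] -> [-1, 48, -9, 41, -15, 28, -16] -> 7
  [-3, -22, 2, 26, -1, 46] -> [26, -1, 46] -> 3
  [48, -34, -19] -> [] -> 0
  [16, 42, 36] -> [] -> 0

7; 5; 7; 3; 0; 0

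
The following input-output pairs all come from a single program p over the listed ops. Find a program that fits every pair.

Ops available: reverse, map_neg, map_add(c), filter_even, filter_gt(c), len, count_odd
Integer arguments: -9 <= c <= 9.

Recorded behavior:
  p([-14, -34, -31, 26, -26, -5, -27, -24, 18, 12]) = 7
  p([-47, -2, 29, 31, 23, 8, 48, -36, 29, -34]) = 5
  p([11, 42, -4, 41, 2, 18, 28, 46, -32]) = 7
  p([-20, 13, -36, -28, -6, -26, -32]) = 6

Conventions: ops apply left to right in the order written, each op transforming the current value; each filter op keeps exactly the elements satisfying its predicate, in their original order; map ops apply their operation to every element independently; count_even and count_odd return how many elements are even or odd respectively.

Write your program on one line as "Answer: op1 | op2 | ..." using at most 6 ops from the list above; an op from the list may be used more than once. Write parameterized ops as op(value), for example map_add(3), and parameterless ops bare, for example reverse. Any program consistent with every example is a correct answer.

filter_even | map_add(7) | reverse | map_neg | len

Check, running the answer program on each example:
  [-14, -34, -31, 26, -26, -5, -27, -24, 18, 12] -> [-14, -34, 26, -26, -24, 18, 12] -> [-7, -27, 33, -19, -17, 25, 19] -> [19, 25, -17, -19, 33, -27, -7] -> [-19, -25, 17, 19, -33, 27, 7] -> 7
  [-47, -2, 29, 31, 23, 8, 48, -36, 29, -34] -> [-2, 8, 48, -36, -34] -> [5, 15, 55, -29, -27] -> [-27, -29, 55, 15, 5] -> [27, 29, -55, -15, -5] -> 5
  [11, 42, -4, 41, 2, 18, 28, 46, -32] -> [42, -4, 2, 18, 28, 46, -32] -> [49, 3, 9, 25, 35, 53, -25] -> [-25, 53, 35, 25, 9, 3, 49] -> [25, -53, -35, -25, -9, -3, -49] -> 7
  [-20, 13, -36, -28, -6, -26, -32] -> [-20, -36, -28, -6, -26, -32] -> [-13, -29, -21, 1, -19, -25] -> [-25, -19, 1, -21, -29, -13] -> [25, 19, -1, 21, 29, 13] -> 6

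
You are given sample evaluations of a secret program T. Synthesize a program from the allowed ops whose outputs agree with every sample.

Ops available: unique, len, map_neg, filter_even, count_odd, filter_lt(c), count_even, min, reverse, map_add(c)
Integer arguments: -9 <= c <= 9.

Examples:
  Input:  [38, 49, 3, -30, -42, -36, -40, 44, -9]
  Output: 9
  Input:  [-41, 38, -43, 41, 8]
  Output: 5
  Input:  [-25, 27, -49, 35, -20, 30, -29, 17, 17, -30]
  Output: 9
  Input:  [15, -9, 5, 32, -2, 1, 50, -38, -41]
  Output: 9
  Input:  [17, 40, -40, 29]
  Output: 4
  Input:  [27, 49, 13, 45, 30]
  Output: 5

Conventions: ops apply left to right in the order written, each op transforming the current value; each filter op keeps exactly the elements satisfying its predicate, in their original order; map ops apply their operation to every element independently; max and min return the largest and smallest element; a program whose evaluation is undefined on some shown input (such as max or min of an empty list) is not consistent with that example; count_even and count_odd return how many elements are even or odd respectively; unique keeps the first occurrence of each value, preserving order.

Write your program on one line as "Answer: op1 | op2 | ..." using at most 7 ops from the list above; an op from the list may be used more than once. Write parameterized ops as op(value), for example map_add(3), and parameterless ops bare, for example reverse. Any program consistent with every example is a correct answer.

map_add(1) | map_add(7) | reverse | unique | map_add(3) | len

Check, running the answer program on each example:
  [38, 49, 3, -30, -42, -36, -40, 44, -9] -> [39, 50, 4, -29, -41, -35, -39, 45, -8] -> [46, 57, 11, -22, -34, -28, -32, 52, -1] -> [-1, 52, -32, -28, -34, -22, 11, 57, 46] -> [-1, 52, -32, -28, -34, -22, 11, 57, 46] -> [2, 55, -29, -25, -31, -19, 14, 60, 49] -> 9
  [-41, 38, -43, 41, 8] -> [-40, 39, -42, 42, 9] -> [-33, 46, -35, 49, 16] -> [16, 49, -35, 46, -33] -> [16, 49, -35, 46, -33] -> [19, 52, -32, 49, -30] -> 5
  [-25, 27, -49, 35, -20, 30, -29, 17, 17, -30] -> [-24, 28, -48, 36, -19, 31, -28, 18, 18, -29] -> [-17, 35, -41, 43, -12, 38, -21, 25, 25, -22] -> [-22, 25, 25, -21, 38, -12, 43, -41, 35, -17] -> [-22, 25, -21, 38, -12, 43, -41, 35, -17] -> [-19, 28, -18, 41, -9, 46, -38, 38, -14] -> 9
  [15, -9, 5, 32, -2, 1, 50, -38, -41] -> [16, -8, 6, 33, -1, 2, 51, -37, -40] -> [23, -1, 13, 40, 6, 9, 58, -30, -33] -> [-33, -30, 58, 9, 6, 40, 13, -1, 23] -> [-33, -30, 58, 9, 6, 40, 13, -1, 23] -> [-30, -27, 61, 12, 9, 43, 16, 2, 26] -> 9
  [17, 40, -40, 29] -> [18, 41, -39, 30] -> [25, 48, -32, 37] -> [37, -32, 48, 25] -> [37, -32, 48, 25] -> [40, -29, 51, 28] -> 4
  [27, 49, 13, 45, 30] -> [28, 50, 14, 46, 31] -> [35, 57, 21, 53, 38] -> [38, 53, 21, 57, 35] -> [38, 53, 21, 57, 35] -> [41, 56, 24, 60, 38] -> 5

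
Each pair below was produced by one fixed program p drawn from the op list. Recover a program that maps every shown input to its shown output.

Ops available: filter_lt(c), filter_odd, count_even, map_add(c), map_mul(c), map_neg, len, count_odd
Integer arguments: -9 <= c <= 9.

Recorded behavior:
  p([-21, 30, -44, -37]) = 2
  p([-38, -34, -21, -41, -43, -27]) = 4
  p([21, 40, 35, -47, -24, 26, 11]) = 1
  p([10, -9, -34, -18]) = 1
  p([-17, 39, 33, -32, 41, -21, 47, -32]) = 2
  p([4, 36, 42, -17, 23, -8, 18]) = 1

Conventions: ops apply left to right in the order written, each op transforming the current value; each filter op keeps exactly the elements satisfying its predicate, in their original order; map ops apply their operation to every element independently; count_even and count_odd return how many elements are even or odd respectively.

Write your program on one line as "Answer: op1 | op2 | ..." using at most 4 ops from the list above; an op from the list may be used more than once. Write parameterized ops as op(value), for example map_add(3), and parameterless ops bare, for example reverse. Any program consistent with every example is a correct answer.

filter_lt(8) | filter_odd | map_neg | len

Check, running the answer program on each example:
  [-21, 30, -44, -37] -> [-21, -44, -37] -> [-21, -37] -> [21, 37] -> 2
  [-38, -34, -21, -41, -43, -27] -> [-38, -34, -21, -41, -43, -27] -> [-21, -41, -43, -27] -> [21, 41, 43, 27] -> 4
  [21, 40, 35, -47, -24, 26, 11] -> [-47, -24] -> [-47] -> [47] -> 1
  [10, -9, -34, -18] -> [-9, -34, -18] -> [-9] -> [9] -> 1
  [-17, 39, 33, -32, 41, -21, 47, -32] -> [-17, -32, -21, -32] -> [-17, -21] -> [17, 21] -> 2
  [4, 36, 42, -17, 23, -8, 18] -> [4, -17, -8] -> [-17] -> [17] -> 1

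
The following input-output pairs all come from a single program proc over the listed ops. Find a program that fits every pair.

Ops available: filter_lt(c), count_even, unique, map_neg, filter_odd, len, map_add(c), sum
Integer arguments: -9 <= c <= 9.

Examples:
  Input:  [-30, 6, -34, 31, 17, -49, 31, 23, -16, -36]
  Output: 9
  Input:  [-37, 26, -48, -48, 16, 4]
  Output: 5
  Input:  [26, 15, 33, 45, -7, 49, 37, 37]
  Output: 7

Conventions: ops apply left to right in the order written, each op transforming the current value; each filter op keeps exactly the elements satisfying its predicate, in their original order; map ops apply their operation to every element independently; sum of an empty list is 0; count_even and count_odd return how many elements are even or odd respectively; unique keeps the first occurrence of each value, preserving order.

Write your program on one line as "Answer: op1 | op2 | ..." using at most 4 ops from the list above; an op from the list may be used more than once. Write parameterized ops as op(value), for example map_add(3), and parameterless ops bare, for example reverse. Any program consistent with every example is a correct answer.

map_neg | unique | len

Check, running the answer program on each example:
  [-30, 6, -34, 31, 17, -49, 31, 23, -16, -36] -> [30, -6, 34, -31, -17, 49, -31, -23, 16, 36] -> [30, -6, 34, -31, -17, 49, -23, 16, 36] -> 9
  [-37, 26, -48, -48, 16, 4] -> [37, -26, 48, 48, -16, -4] -> [37, -26, 48, -16, -4] -> 5
  [26, 15, 33, 45, -7, 49, 37, 37] -> [-26, -15, -33, -45, 7, -49, -37, -37] -> [-26, -15, -33, -45, 7, -49, -37] -> 7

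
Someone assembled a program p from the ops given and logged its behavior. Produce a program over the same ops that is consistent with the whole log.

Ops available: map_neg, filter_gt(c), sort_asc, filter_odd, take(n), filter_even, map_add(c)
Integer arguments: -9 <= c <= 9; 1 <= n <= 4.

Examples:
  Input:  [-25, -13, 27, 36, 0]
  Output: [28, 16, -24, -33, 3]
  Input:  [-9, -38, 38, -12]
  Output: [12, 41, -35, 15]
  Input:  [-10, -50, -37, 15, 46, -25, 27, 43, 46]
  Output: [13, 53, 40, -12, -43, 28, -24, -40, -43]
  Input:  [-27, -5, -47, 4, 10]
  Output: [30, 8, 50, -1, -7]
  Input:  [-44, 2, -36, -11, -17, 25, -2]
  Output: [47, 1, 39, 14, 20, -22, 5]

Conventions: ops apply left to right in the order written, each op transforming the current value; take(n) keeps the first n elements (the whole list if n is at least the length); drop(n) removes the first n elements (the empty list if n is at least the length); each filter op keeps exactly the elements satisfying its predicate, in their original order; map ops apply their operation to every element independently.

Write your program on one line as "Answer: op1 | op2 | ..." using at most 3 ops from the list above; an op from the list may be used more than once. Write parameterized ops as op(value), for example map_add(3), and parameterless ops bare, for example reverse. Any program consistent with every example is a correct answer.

map_add(-3) | map_neg

Check, running the answer program on each example:
  [-25, -13, 27, 36, 0] -> [-28, -16, 24, 33, -3] -> [28, 16, -24, -33, 3]
  [-9, -38, 38, -12] -> [-12, -41, 35, -15] -> [12, 41, -35, 15]
  [-10, -50, -37, 15, 46, -25, 27, 43, 46] -> [-13, -53, -40, 12, 43, -28, 24, 40, 43] -> [13, 53, 40, -12, -43, 28, -24, -40, -43]
  [-27, -5, -47, 4, 10] -> [-30, -8, -50, 1, 7] -> [30, 8, 50, -1, -7]
  [-44, 2, -36, -11, -17, 25, -2] -> [-47, -1, -39, -14, -20, 22, -5] -> [47, 1, 39, 14, 20, -22, 5]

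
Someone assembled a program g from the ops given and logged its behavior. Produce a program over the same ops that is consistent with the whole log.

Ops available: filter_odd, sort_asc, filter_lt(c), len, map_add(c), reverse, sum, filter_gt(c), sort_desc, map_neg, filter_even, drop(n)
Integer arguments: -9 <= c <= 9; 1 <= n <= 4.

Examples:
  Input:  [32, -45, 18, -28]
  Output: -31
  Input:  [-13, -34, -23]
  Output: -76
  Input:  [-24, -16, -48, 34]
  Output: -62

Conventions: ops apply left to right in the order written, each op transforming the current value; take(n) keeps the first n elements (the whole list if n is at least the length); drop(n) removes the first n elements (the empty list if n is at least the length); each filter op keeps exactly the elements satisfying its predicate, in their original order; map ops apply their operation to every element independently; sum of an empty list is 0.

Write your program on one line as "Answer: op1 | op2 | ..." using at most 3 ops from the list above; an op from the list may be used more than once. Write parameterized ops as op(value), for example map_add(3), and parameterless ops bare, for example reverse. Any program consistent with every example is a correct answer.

map_add(-2) | sum

Check, running the answer program on each example:
  [32, -45, 18, -28] -> [30, -47, 16, -30] -> -31
  [-13, -34, -23] -> [-15, -36, -25] -> -76
  [-24, -16, -48, 34] -> [-26, -18, -50, 32] -> -62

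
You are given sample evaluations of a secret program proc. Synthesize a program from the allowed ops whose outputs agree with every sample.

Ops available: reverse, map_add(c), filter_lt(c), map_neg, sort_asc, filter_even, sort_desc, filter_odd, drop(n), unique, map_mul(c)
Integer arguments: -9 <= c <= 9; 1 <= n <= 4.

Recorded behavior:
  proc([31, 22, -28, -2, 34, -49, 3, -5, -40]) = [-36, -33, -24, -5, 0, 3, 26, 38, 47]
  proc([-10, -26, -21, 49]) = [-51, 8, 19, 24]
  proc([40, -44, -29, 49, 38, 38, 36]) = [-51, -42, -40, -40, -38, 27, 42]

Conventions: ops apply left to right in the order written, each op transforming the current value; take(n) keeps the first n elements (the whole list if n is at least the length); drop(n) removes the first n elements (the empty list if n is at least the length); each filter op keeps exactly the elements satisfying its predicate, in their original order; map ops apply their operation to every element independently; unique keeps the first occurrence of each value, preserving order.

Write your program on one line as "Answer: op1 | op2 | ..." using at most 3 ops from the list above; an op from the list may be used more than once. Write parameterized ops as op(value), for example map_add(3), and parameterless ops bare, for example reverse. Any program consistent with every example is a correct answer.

sort_desc | map_neg | map_add(-2)

Check, running the answer program on each example:
  [31, 22, -28, -2, 34, -49, 3, -5, -40] -> [34, 31, 22, 3, -2, -5, -28, -40, -49] -> [-34, -31, -22, -3, 2, 5, 28, 40, 49] -> [-36, -33, -24, -5, 0, 3, 26, 38, 47]
  [-10, -26, -21, 49] -> [49, -10, -21, -26] -> [-49, 10, 21, 26] -> [-51, 8, 19, 24]
  [40, -44, -29, 49, 38, 38, 36] -> [49, 40, 38, 38, 36, -29, -44] -> [-49, -40, -38, -38, -36, 29, 44] -> [-51, -42, -40, -40, -38, 27, 42]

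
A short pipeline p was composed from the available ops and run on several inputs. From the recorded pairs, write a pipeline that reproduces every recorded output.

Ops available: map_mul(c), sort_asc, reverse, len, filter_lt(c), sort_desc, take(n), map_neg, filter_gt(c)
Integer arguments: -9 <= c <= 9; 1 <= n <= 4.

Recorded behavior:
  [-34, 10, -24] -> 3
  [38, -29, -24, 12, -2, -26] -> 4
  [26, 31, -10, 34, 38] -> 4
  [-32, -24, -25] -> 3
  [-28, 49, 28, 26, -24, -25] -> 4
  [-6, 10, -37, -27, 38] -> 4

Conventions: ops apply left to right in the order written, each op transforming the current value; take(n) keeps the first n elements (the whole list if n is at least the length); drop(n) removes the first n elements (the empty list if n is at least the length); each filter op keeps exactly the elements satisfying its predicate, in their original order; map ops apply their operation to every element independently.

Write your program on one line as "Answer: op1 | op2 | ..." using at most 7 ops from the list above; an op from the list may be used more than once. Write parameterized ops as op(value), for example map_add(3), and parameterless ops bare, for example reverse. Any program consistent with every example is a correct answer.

reverse | map_mul(-1) | map_mul(-6) | sort_asc | take(4) | len

Check, running the answer program on each example:
  [-34, 10, -24] -> [-24, 10, -34] -> [24, -10, 34] -> [-144, 60, -204] -> [-204, -144, 60] -> [-204, -144, 60] -> 3
  [38, -29, -24, 12, -2, -26] -> [-26, -2, 12, -24, -29, 38] -> [26, 2, -12, 24, 29, -38] -> [-156, -12, 72, -144, -174, 228] -> [-174, -156, -144, -12, 72, 228] -> [-174, -156, -144, -12] -> 4
  [26, 31, -10, 34, 38] -> [38, 34, -10, 31, 26] -> [-38, -34, 10, -31, -26] -> [228, 204, -60, 186, 156] -> [-60, 156, 186, 204, 228] -> [-60, 156, 186, 204] -> 4
  [-32, -24, -25] -> [-25, -24, -32] -> [25, 24, 32] -> [-150, -144, -192] -> [-192, -150, -144] -> [-192, -150, -144] -> 3
  [-28, 49, 28, 26, -24, -25] -> [-25, -24, 26, 28, 49, -28] -> [25, 24, -26, -28, -49, 28] -> [-150, -144, 156, 168, 294, -168] -> [-168, -150, -144, 156, 168, 294] -> [-168, -150, -144, 156] -> 4
  [-6, 10, -37, -27, 38] -> [38, -27, -37, 10, -6] -> [-38, 27, 37, -10, 6] -> [228, -162, -222, 60, -36] -> [-222, -162, -36, 60, 228] -> [-222, -162, -36, 60] -> 4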